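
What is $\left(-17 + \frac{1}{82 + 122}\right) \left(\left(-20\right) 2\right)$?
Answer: $\frac{34670}{51} \approx 679.8$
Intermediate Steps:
$\left(-17 + \frac{1}{82 + 122}\right) \left(\left(-20\right) 2\right) = \left(-17 + \frac{1}{204}\right) \left(-40\right) = \left(- \frac{3467}{204}\right) \left(-40\right) = \frac{34670}{51}$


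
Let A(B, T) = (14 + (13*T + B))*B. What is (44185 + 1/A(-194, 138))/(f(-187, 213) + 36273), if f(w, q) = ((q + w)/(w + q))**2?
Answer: 13835030459/11357969784 ≈ 1.2181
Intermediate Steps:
A(B, T) = B*(14 + B + 13*T) (A(B, T) = (14 + (B + 13*T))*B = (14 + B + 13*T)*B = B*(14 + B + 13*T))
f(w, q) = 1 (f(w, q) = ((q + w)/(q + w))**2 = 1**2 = 1)
(44185 + 1/A(-194, 138))/(f(-187, 213) + 36273) = (44185 + 1/(-194*(14 - 194 + 13*138)))/(1 + 36273) = (44185 + 1/(-194*(14 - 194 + 1794)))/36274 = (44185 + 1/(-194*1614))*(1/36274) = (44185 + 1/(-313116))*(1/36274) = (44185 - 1/313116)*(1/36274) = (13835030459/313116)*(1/36274) = 13835030459/11357969784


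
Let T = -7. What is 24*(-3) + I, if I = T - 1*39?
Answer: -118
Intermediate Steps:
I = -46 (I = -7 - 1*39 = -7 - 39 = -46)
24*(-3) + I = 24*(-3) - 46 = -72 - 46 = -118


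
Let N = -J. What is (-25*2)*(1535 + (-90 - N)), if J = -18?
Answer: -71350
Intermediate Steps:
N = 18 (N = -1*(-18) = 18)
(-25*2)*(1535 + (-90 - N)) = (-25*2)*(1535 + (-90 - 1*18)) = -50*(1535 + (-90 - 18)) = -50*(1535 - 108) = -50*1427 = -71350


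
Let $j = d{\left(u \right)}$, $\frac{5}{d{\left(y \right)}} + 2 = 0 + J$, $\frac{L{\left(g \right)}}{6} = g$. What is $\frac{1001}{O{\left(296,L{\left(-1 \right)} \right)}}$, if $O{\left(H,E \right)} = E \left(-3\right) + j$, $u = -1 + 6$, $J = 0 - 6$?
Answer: $\frac{8008}{139} \approx 57.612$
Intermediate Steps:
$L{\left(g \right)} = 6 g$
$J = -6$ ($J = 0 - 6 = -6$)
$u = 5$
$d{\left(y \right)} = - \frac{5}{8}$ ($d{\left(y \right)} = \frac{5}{-2 + \left(0 - 6\right)} = \frac{5}{-2 - 6} = \frac{5}{-8} = 5 \left(- \frac{1}{8}\right) = - \frac{5}{8}$)
$j = - \frac{5}{8} \approx -0.625$
$O{\left(H,E \right)} = - \frac{5}{8} - 3 E$ ($O{\left(H,E \right)} = E \left(-3\right) - \frac{5}{8} = - 3 E - \frac{5}{8} = - \frac{5}{8} - 3 E$)
$\frac{1001}{O{\left(296,L{\left(-1 \right)} \right)}} = \frac{1001}{- \frac{5}{8} - 3 \cdot 6 \left(-1\right)} = \frac{1001}{- \frac{5}{8} - -18} = \frac{1001}{- \frac{5}{8} + 18} = \frac{1001}{\frac{139}{8}} = 1001 \cdot \frac{8}{139} = \frac{8008}{139}$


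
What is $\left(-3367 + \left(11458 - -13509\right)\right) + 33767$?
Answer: $55367$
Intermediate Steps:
$\left(-3367 + \left(11458 - -13509\right)\right) + 33767 = \left(-3367 + \left(11458 + 13509\right)\right) + 33767 = \left(-3367 + 24967\right) + 33767 = 21600 + 33767 = 55367$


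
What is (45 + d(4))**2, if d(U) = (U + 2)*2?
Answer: 3249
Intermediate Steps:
d(U) = 4 + 2*U (d(U) = (2 + U)*2 = 4 + 2*U)
(45 + d(4))**2 = (45 + (4 + 2*4))**2 = (45 + (4 + 8))**2 = (45 + 12)**2 = 57**2 = 3249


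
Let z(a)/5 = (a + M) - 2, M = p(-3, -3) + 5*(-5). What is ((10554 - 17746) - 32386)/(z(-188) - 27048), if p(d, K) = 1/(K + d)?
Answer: 237468/168743 ≈ 1.4073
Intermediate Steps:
M = -151/6 (M = 1/(-3 - 3) + 5*(-5) = 1/(-6) - 25 = -⅙ - 25 = -151/6 ≈ -25.167)
z(a) = -815/6 + 5*a (z(a) = 5*((a - 151/6) - 2) = 5*((-151/6 + a) - 2) = 5*(-163/6 + a) = -815/6 + 5*a)
((10554 - 17746) - 32386)/(z(-188) - 27048) = ((10554 - 17746) - 32386)/((-815/6 + 5*(-188)) - 27048) = (-7192 - 32386)/((-815/6 - 940) - 27048) = -39578/(-6455/6 - 27048) = -39578/(-168743/6) = -39578*(-6/168743) = 237468/168743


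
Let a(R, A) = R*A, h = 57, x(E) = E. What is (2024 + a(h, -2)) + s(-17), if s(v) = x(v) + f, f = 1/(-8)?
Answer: 15143/8 ≈ 1892.9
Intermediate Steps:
f = -⅛ ≈ -0.12500
a(R, A) = A*R
s(v) = -⅛ + v (s(v) = v - ⅛ = -⅛ + v)
(2024 + a(h, -2)) + s(-17) = (2024 - 2*57) + (-⅛ - 17) = (2024 - 114) - 137/8 = 1910 - 137/8 = 15143/8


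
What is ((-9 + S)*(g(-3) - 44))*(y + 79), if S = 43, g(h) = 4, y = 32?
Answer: -150960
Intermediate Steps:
((-9 + S)*(g(-3) - 44))*(y + 79) = ((-9 + 43)*(4 - 44))*(32 + 79) = (34*(-40))*111 = -1360*111 = -150960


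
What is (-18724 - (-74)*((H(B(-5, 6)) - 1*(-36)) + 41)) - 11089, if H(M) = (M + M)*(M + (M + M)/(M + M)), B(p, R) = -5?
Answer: -21155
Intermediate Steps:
H(M) = 2*M*(1 + M) (H(M) = (2*M)*(M + (2*M)/((2*M))) = (2*M)*(M + (2*M)*(1/(2*M))) = (2*M)*(M + 1) = (2*M)*(1 + M) = 2*M*(1 + M))
(-18724 - (-74)*((H(B(-5, 6)) - 1*(-36)) + 41)) - 11089 = (-18724 - (-74)*((2*(-5)*(1 - 5) - 1*(-36)) + 41)) - 11089 = (-18724 - (-74)*((2*(-5)*(-4) + 36) + 41)) - 11089 = (-18724 - (-74)*((40 + 36) + 41)) - 11089 = (-18724 - (-74)*(76 + 41)) - 11089 = (-18724 - (-74)*117) - 11089 = (-18724 - 1*(-8658)) - 11089 = (-18724 + 8658) - 11089 = -10066 - 11089 = -21155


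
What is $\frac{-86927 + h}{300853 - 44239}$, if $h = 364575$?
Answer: $\frac{138824}{128307} \approx 1.082$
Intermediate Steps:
$\frac{-86927 + h}{300853 - 44239} = \frac{-86927 + 364575}{300853 - 44239} = \frac{277648}{256614} = 277648 \cdot \frac{1}{256614} = \frac{138824}{128307}$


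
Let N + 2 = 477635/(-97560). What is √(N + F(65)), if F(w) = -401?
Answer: I*√4313703746/3252 ≈ 20.196*I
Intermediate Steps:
N = -134551/19512 (N = -2 + 477635/(-97560) = -2 + 477635*(-1/97560) = -2 - 95527/19512 = -134551/19512 ≈ -6.8958)
√(N + F(65)) = √(-134551/19512 - 401) = √(-7958863/19512) = I*√4313703746/3252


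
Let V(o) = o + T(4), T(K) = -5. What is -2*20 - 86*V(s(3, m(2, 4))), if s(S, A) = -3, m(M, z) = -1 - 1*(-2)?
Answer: 648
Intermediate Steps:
m(M, z) = 1 (m(M, z) = -1 + 2 = 1)
V(o) = -5 + o (V(o) = o - 5 = -5 + o)
-2*20 - 86*V(s(3, m(2, 4))) = -2*20 - 86*(-5 - 3) = -40 - 86*(-8) = -40 + 688 = 648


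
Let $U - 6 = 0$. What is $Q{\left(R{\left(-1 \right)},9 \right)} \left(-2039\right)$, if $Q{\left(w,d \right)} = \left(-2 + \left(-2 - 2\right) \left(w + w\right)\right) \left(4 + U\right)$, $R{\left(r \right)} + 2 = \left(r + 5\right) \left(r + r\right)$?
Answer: $-1590420$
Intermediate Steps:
$U = 6$ ($U = 6 + 0 = 6$)
$R{\left(r \right)} = -2 + 2 r \left(5 + r\right)$ ($R{\left(r \right)} = -2 + \left(r + 5\right) \left(r + r\right) = -2 + \left(5 + r\right) 2 r = -2 + 2 r \left(5 + r\right)$)
$Q{\left(w,d \right)} = -20 - 80 w$ ($Q{\left(w,d \right)} = \left(-2 + \left(-2 - 2\right) \left(w + w\right)\right) \left(4 + 6\right) = \left(-2 - 4 \cdot 2 w\right) 10 = \left(-2 - 8 w\right) 10 = -20 - 80 w$)
$Q{\left(R{\left(-1 \right)},9 \right)} \left(-2039\right) = \left(-20 - 80 \left(-2 + 2 \left(-1\right)^{2} + 10 \left(-1\right)\right)\right) \left(-2039\right) = \left(-20 - 80 \left(-2 + 2 \cdot 1 - 10\right)\right) \left(-2039\right) = \left(-20 - 80 \left(-2 + 2 - 10\right)\right) \left(-2039\right) = \left(-20 - -800\right) \left(-2039\right) = \left(-20 + 800\right) \left(-2039\right) = 780 \left(-2039\right) = -1590420$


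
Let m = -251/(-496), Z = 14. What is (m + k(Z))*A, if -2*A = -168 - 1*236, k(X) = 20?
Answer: 1027271/248 ≈ 4142.2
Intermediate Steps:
A = 202 (A = -(-168 - 1*236)/2 = -(-168 - 236)/2 = -½*(-404) = 202)
m = 251/496 (m = -251*(-1/496) = 251/496 ≈ 0.50605)
(m + k(Z))*A = (251/496 + 20)*202 = (10171/496)*202 = 1027271/248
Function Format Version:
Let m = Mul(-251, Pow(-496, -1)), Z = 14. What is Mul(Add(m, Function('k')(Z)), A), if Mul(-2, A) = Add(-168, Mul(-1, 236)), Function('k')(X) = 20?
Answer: Rational(1027271, 248) ≈ 4142.2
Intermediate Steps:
A = 202 (A = Mul(Rational(-1, 2), Add(-168, Mul(-1, 236))) = Mul(Rational(-1, 2), Add(-168, -236)) = Mul(Rational(-1, 2), -404) = 202)
m = Rational(251, 496) (m = Mul(-251, Rational(-1, 496)) = Rational(251, 496) ≈ 0.50605)
Mul(Add(m, Function('k')(Z)), A) = Mul(Add(Rational(251, 496), 20), 202) = Mul(Rational(10171, 496), 202) = Rational(1027271, 248)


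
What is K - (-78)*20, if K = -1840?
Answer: -280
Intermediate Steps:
K - (-78)*20 = -1840 - (-78)*20 = -1840 - 1*(-1560) = -1840 + 1560 = -280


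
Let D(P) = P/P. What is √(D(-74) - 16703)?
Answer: I*√16702 ≈ 129.24*I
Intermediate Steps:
D(P) = 1
√(D(-74) - 16703) = √(1 - 16703) = √(-16702) = I*√16702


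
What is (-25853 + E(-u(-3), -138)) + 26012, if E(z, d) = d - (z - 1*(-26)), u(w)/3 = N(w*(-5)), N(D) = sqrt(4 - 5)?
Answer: -5 + 3*I ≈ -5.0 + 3.0*I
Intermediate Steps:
N(D) = I (N(D) = sqrt(-1) = I)
u(w) = 3*I
E(z, d) = -26 + d - z (E(z, d) = d - (z + 26) = d - (26 + z) = d + (-26 - z) = -26 + d - z)
(-25853 + E(-u(-3), -138)) + 26012 = (-25853 + (-26 - 138 - (-1)*3*I)) + 26012 = (-25853 + (-26 - 138 - (-3)*I)) + 26012 = (-25853 + (-26 - 138 + 3*I)) + 26012 = (-25853 + (-164 + 3*I)) + 26012 = (-26017 + 3*I) + 26012 = -5 + 3*I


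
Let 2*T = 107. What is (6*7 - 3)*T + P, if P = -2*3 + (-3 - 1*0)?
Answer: 4155/2 ≈ 2077.5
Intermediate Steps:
T = 107/2 (T = (½)*107 = 107/2 ≈ 53.500)
P = -9 (P = -6 + (-3 + 0) = -6 - 3 = -9)
(6*7 - 3)*T + P = (6*7 - 3)*(107/2) - 9 = (42 - 3)*(107/2) - 9 = 39*(107/2) - 9 = 4173/2 - 9 = 4155/2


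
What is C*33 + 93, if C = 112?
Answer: 3789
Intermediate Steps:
C*33 + 93 = 112*33 + 93 = 3696 + 93 = 3789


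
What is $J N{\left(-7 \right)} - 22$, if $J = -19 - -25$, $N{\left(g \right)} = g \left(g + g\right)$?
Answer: $566$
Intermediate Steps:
$N{\left(g \right)} = 2 g^{2}$ ($N{\left(g \right)} = g 2 g = 2 g^{2}$)
$J = 6$ ($J = -19 + 25 = 6$)
$J N{\left(-7 \right)} - 22 = 6 \cdot 2 \left(-7\right)^{2} - 22 = 6 \cdot 2 \cdot 49 - 22 = 6 \cdot 98 - 22 = 588 - 22 = 566$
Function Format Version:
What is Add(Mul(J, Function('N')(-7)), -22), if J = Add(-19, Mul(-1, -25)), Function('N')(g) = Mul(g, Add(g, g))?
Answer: 566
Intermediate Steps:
Function('N')(g) = Mul(2, Pow(g, 2)) (Function('N')(g) = Mul(g, Mul(2, g)) = Mul(2, Pow(g, 2)))
J = 6 (J = Add(-19, 25) = 6)
Add(Mul(J, Function('N')(-7)), -22) = Add(Mul(6, Mul(2, Pow(-7, 2))), -22) = Add(Mul(6, Mul(2, 49)), -22) = Add(Mul(6, 98), -22) = Add(588, -22) = 566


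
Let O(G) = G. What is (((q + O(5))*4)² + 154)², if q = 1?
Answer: 532900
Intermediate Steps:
(((q + O(5))*4)² + 154)² = (((1 + 5)*4)² + 154)² = ((6*4)² + 154)² = (24² + 154)² = (576 + 154)² = 730² = 532900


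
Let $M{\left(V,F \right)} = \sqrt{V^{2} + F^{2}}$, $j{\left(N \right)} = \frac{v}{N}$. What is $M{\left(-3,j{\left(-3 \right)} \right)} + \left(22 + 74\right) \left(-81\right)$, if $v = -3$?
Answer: $-7776 + \sqrt{10} \approx -7772.8$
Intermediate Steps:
$j{\left(N \right)} = - \frac{3}{N}$
$M{\left(V,F \right)} = \sqrt{F^{2} + V^{2}}$
$M{\left(-3,j{\left(-3 \right)} \right)} + \left(22 + 74\right) \left(-81\right) = \sqrt{\left(- \frac{3}{-3}\right)^{2} + \left(-3\right)^{2}} + \left(22 + 74\right) \left(-81\right) = \sqrt{\left(\left(-3\right) \left(- \frac{1}{3}\right)\right)^{2} + 9} + 96 \left(-81\right) = \sqrt{1^{2} + 9} - 7776 = \sqrt{1 + 9} - 7776 = \sqrt{10} - 7776 = -7776 + \sqrt{10}$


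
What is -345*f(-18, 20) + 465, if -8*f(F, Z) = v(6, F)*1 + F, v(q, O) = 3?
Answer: -1455/8 ≈ -181.88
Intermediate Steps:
f(F, Z) = -3/8 - F/8 (f(F, Z) = -(3*1 + F)/8 = -(3 + F)/8 = -3/8 - F/8)
-345*f(-18, 20) + 465 = -345*(-3/8 - ⅛*(-18)) + 465 = -345*(-3/8 + 9/4) + 465 = -345*15/8 + 465 = -5175/8 + 465 = -1455/8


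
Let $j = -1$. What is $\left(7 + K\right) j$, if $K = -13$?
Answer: $6$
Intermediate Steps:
$\left(7 + K\right) j = \left(7 - 13\right) \left(-1\right) = \left(-6\right) \left(-1\right) = 6$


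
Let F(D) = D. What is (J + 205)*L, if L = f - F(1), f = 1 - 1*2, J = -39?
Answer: -332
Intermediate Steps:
f = -1 (f = 1 - 2 = -1)
L = -2 (L = -1 - 1*1 = -1 - 1 = -2)
(J + 205)*L = (-39 + 205)*(-2) = 166*(-2) = -332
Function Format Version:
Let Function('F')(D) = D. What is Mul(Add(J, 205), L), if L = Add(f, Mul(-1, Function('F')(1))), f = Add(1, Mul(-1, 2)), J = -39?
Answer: -332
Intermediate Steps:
f = -1 (f = Add(1, -2) = -1)
L = -2 (L = Add(-1, Mul(-1, 1)) = Add(-1, -1) = -2)
Mul(Add(J, 205), L) = Mul(Add(-39, 205), -2) = Mul(166, -2) = -332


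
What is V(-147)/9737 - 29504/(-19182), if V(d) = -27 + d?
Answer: 141971390/93387567 ≈ 1.5202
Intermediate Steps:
V(-147)/9737 - 29504/(-19182) = (-27 - 147)/9737 - 29504/(-19182) = -174*1/9737 - 29504*(-1/19182) = -174/9737 + 14752/9591 = 141971390/93387567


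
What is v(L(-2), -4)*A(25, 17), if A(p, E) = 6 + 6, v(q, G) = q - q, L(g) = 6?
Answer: 0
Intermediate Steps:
v(q, G) = 0
A(p, E) = 12
v(L(-2), -4)*A(25, 17) = 0*12 = 0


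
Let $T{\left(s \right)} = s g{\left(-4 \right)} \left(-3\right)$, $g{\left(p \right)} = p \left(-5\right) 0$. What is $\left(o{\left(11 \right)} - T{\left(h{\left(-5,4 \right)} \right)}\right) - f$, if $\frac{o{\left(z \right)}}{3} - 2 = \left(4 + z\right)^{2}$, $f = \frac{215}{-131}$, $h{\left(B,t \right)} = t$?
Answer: $\frac{89426}{131} \approx 682.64$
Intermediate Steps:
$g{\left(p \right)} = 0$ ($g{\left(p \right)} = - 5 p 0 = 0$)
$f = - \frac{215}{131}$ ($f = 215 \left(- \frac{1}{131}\right) = - \frac{215}{131} \approx -1.6412$)
$T{\left(s \right)} = 0$ ($T{\left(s \right)} = s 0 \left(-3\right) = 0 \left(-3\right) = 0$)
$o{\left(z \right)} = 6 + 3 \left(4 + z\right)^{2}$
$\left(o{\left(11 \right)} - T{\left(h{\left(-5,4 \right)} \right)}\right) - f = \left(\left(6 + 3 \left(4 + 11\right)^{2}\right) - 0\right) - - \frac{215}{131} = \left(\left(6 + 3 \cdot 15^{2}\right) + 0\right) + \frac{215}{131} = \left(\left(6 + 3 \cdot 225\right) + 0\right) + \frac{215}{131} = \left(\left(6 + 675\right) + 0\right) + \frac{215}{131} = \left(681 + 0\right) + \frac{215}{131} = 681 + \frac{215}{131} = \frac{89426}{131}$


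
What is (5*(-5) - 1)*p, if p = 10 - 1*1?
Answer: -234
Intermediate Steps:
p = 9 (p = 10 - 1 = 9)
(5*(-5) - 1)*p = (5*(-5) - 1)*9 = (-25 - 1)*9 = -26*9 = -234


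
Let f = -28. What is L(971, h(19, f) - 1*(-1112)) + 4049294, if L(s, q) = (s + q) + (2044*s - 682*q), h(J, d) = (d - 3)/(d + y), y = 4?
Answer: 42214699/8 ≈ 5.2768e+6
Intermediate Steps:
h(J, d) = (-3 + d)/(4 + d) (h(J, d) = (d - 3)/(d + 4) = (-3 + d)/(4 + d))
L(s, q) = -681*q + 2045*s (L(s, q) = (q + s) + (-682*q + 2044*s) = -681*q + 2045*s)
L(971, h(19, f) - 1*(-1112)) + 4049294 = (-681*((-3 - 28)/(4 - 28) - 1*(-1112)) + 2045*971) + 4049294 = (-681*(-31/(-24) + 1112) + 1985695) + 4049294 = (-681*(-1/24*(-31) + 1112) + 1985695) + 4049294 = (-681*(31/24 + 1112) + 1985695) + 4049294 = (-681*26719/24 + 1985695) + 4049294 = (-6065213/8 + 1985695) + 4049294 = 9820347/8 + 4049294 = 42214699/8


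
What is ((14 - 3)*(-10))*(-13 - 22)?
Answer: 3850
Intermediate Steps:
((14 - 3)*(-10))*(-13 - 22) = (11*(-10))*(-35) = -110*(-35) = 3850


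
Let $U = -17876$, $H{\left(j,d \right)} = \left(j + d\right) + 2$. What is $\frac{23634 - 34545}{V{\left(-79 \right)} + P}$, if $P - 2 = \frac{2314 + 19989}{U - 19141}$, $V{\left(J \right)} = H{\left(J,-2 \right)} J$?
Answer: $- \frac{403892487}{231074828} \approx -1.7479$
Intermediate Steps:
$H{\left(j,d \right)} = 2 + d + j$ ($H{\left(j,d \right)} = \left(d + j\right) + 2 = 2 + d + j$)
$V{\left(J \right)} = J^{2}$ ($V{\left(J \right)} = \left(2 - 2 + J\right) J = J J = J^{2}$)
$P = \frac{51731}{37017}$ ($P = 2 + \frac{2314 + 19989}{-17876 - 19141} = 2 + \frac{22303}{-37017} = 2 + 22303 \left(- \frac{1}{37017}\right) = 2 - \frac{22303}{37017} = \frac{51731}{37017} \approx 1.3975$)
$\frac{23634 - 34545}{V{\left(-79 \right)} + P} = \frac{23634 - 34545}{\left(-79\right)^{2} + \frac{51731}{37017}} = - \frac{10911}{6241 + \frac{51731}{37017}} = - \frac{10911}{\frac{231074828}{37017}} = \left(-10911\right) \frac{37017}{231074828} = - \frac{403892487}{231074828}$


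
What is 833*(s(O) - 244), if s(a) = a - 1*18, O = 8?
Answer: -211582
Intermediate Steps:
s(a) = -18 + a (s(a) = a - 18 = -18 + a)
833*(s(O) - 244) = 833*((-18 + 8) - 244) = 833*(-10 - 244) = 833*(-254) = -211582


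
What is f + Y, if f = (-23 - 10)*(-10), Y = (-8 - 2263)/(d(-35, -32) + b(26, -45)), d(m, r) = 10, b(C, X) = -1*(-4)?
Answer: 2349/14 ≈ 167.79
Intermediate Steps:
b(C, X) = 4
Y = -2271/14 (Y = (-8 - 2263)/(10 + 4) = -2271/14 ≈ -162.21)
f = 330 (f = -33*(-10) = 330)
f + Y = 330 - 2271/14 = 2349/14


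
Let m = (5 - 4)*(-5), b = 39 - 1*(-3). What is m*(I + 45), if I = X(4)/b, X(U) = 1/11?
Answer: -103955/462 ≈ -225.01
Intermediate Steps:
X(U) = 1/11
b = 42 (b = 39 + 3 = 42)
I = 1/462 (I = (1/11)/42 = (1/11)*(1/42) = 1/462 ≈ 0.0021645)
m = -5 (m = 1*(-5) = -5)
m*(I + 45) = -5*(1/462 + 45) = -5*20791/462 = -103955/462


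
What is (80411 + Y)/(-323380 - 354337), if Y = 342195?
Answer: -422606/677717 ≈ -0.62357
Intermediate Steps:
(80411 + Y)/(-323380 - 354337) = (80411 + 342195)/(-323380 - 354337) = 422606/(-677717) = 422606*(-1/677717) = -422606/677717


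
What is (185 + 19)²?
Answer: 41616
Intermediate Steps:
(185 + 19)² = 204² = 41616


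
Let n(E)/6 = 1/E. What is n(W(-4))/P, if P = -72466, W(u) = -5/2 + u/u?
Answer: 2/36233 ≈ 5.5198e-5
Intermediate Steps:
W(u) = -3/2 (W(u) = -5*1/2 + 1 = -5/2 + 1 = -3/2)
n(E) = 6/E
n(W(-4))/P = (6/(-3/2))/(-72466) = (6*(-2/3))*(-1/72466) = -4*(-1/72466) = 2/36233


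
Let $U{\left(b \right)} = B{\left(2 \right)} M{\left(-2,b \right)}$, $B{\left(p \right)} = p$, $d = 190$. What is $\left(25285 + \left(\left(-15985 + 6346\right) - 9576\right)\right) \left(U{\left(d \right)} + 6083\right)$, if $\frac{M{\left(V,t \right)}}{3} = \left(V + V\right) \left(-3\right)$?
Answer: $37360850$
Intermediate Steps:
$M{\left(V,t \right)} = - 18 V$ ($M{\left(V,t \right)} = 3 \left(V + V\right) \left(-3\right) = 3 \cdot 2 V \left(-3\right) = 3 \left(- 6 V\right) = - 18 V$)
$U{\left(b \right)} = 72$ ($U{\left(b \right)} = 2 \left(\left(-18\right) \left(-2\right)\right) = 2 \cdot 36 = 72$)
$\left(25285 + \left(\left(-15985 + 6346\right) - 9576\right)\right) \left(U{\left(d \right)} + 6083\right) = \left(25285 + \left(\left(-15985 + 6346\right) - 9576\right)\right) \left(72 + 6083\right) = \left(25285 - 19215\right) 6155 = 6070 \cdot 6155 = 37360850$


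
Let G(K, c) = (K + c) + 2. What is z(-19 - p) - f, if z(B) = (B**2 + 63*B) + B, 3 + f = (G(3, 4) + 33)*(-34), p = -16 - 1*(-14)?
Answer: 632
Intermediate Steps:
p = -2 (p = -16 + 14 = -2)
G(K, c) = 2 + K + c
f = -1431 (f = -3 + ((2 + 3 + 4) + 33)*(-34) = -3 + (9 + 33)*(-34) = -3 + 42*(-34) = -3 - 1428 = -1431)
z(B) = B**2 + 64*B
z(-19 - p) - f = (-19 - 1*(-2))*(64 + (-19 - 1*(-2))) - 1*(-1431) = (-19 + 2)*(64 + (-19 + 2)) + 1431 = -17*(64 - 17) + 1431 = -17*47 + 1431 = -799 + 1431 = 632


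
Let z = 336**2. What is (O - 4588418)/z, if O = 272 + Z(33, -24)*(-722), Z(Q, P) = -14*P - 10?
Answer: -344537/8064 ≈ -42.725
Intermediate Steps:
Z(Q, P) = -10 - 14*P
O = -235100 (O = 272 + (-10 - 14*(-24))*(-722) = 272 + (-10 + 336)*(-722) = 272 + 326*(-722) = 272 - 235372 = -235100)
z = 112896
(O - 4588418)/z = (-235100 - 4588418)/112896 = -4823518*1/112896 = -344537/8064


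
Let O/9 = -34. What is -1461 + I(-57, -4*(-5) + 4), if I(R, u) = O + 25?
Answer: -1742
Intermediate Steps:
O = -306 (O = 9*(-34) = -306)
I(R, u) = -281 (I(R, u) = -306 + 25 = -281)
-1461 + I(-57, -4*(-5) + 4) = -1461 - 281 = -1742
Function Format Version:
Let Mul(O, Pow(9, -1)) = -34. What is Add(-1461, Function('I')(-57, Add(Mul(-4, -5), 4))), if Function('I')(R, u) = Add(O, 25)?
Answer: -1742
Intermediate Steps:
O = -306 (O = Mul(9, -34) = -306)
Function('I')(R, u) = -281 (Function('I')(R, u) = Add(-306, 25) = -281)
Add(-1461, Function('I')(-57, Add(Mul(-4, -5), 4))) = Add(-1461, -281) = -1742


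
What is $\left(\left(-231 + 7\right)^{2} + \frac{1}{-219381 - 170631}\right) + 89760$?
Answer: $\frac{54576719231}{390012} \approx 1.3994 \cdot 10^{5}$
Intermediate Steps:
$\left(\left(-231 + 7\right)^{2} + \frac{1}{-219381 - 170631}\right) + 89760 = \left(\left(-224\right)^{2} + \frac{1}{-390012}\right) + 89760 = \left(50176 - \frac{1}{390012}\right) + 89760 = \frac{19569242111}{390012} + 89760 = \frac{54576719231}{390012}$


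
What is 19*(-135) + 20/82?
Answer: -105155/41 ≈ -2564.8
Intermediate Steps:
19*(-135) + 20/82 = -2565 + 20*(1/82) = -2565 + 10/41 = -105155/41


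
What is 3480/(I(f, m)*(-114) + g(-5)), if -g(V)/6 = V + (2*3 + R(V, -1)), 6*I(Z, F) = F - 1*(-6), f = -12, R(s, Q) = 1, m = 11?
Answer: -696/67 ≈ -10.388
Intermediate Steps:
I(Z, F) = 1 + F/6 (I(Z, F) = (F - 1*(-6))/6 = (F + 6)/6 = (6 + F)/6 = 1 + F/6)
g(V) = -42 - 6*V (g(V) = -6*(V + (2*3 + 1)) = -6*(V + (6 + 1)) = -6*(V + 7) = -6*(7 + V) = -42 - 6*V)
3480/(I(f, m)*(-114) + g(-5)) = 3480/((1 + (1/6)*11)*(-114) + (-42 - 6*(-5))) = 3480/((1 + 11/6)*(-114) + (-42 + 30)) = 3480/((17/6)*(-114) - 12) = 3480/(-323 - 12) = 3480/(-335) = 3480*(-1/335) = -696/67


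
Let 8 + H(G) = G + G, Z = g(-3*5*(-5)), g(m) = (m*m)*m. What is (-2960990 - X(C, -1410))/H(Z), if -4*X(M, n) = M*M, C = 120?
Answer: -1478695/421871 ≈ -3.5051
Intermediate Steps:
g(m) = m³ (g(m) = m²*m = m³)
X(M, n) = -M²/4 (X(M, n) = -M*M/4 = -M²/4)
Z = 421875 (Z = (-3*5*(-5))³ = (-15*(-5))³ = 75³ = 421875)
H(G) = -8 + 2*G (H(G) = -8 + (G + G) = -8 + 2*G)
(-2960990 - X(C, -1410))/H(Z) = (-2960990 - (-1)*120²/4)/(-8 + 2*421875) = (-2960990 - (-1)*14400/4)/(-8 + 843750) = (-2960990 - 1*(-3600))/843742 = (-2960990 + 3600)*(1/843742) = -2957390*1/843742 = -1478695/421871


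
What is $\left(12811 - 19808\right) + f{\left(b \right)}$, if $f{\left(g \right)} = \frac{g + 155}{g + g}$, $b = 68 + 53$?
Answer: $- \frac{846499}{121} \approx -6995.9$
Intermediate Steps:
$b = 121$
$f{\left(g \right)} = \frac{155 + g}{2 g}$
$\left(12811 - 19808\right) + f{\left(b \right)} = \left(12811 - 19808\right) + \frac{155 + 121}{2 \cdot 121} = -6997 + \frac{1}{2} \cdot \frac{1}{121} \cdot 276 = -6997 + \frac{138}{121} = - \frac{846499}{121}$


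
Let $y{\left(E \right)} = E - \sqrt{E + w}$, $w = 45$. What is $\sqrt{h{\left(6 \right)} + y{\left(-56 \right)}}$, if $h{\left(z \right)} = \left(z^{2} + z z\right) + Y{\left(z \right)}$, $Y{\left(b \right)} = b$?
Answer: $\sqrt{22 - i \sqrt{11}} \approx 4.7036 - 0.35256 i$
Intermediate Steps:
$h{\left(z \right)} = z + 2 z^{2}$ ($h{\left(z \right)} = \left(z^{2} + z z\right) + z = \left(z^{2} + z^{2}\right) + z = 2 z^{2} + z = z + 2 z^{2}$)
$y{\left(E \right)} = E - \sqrt{45 + E}$ ($y{\left(E \right)} = E - \sqrt{E + 45} = E - \sqrt{45 + E}$)
$\sqrt{h{\left(6 \right)} + y{\left(-56 \right)}} = \sqrt{6 \left(1 + 2 \cdot 6\right) - \left(56 + \sqrt{45 - 56}\right)} = \sqrt{6 \left(1 + 12\right) - \left(56 + \sqrt{-11}\right)} = \sqrt{6 \cdot 13 - \left(56 + i \sqrt{11}\right)} = \sqrt{78 - \left(56 + i \sqrt{11}\right)} = \sqrt{22 - i \sqrt{11}}$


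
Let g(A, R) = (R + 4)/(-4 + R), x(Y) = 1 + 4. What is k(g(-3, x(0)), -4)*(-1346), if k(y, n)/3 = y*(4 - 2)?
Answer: -72684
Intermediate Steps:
x(Y) = 5
g(A, R) = (4 + R)/(-4 + R)
k(y, n) = 6*y (k(y, n) = 3*(y*(4 - 2)) = 3*(y*2) = 3*(2*y) = 6*y)
k(g(-3, x(0)), -4)*(-1346) = (6*((4 + 5)/(-4 + 5)))*(-1346) = (6*(9/1))*(-1346) = (6*(1*9))*(-1346) = (6*9)*(-1346) = 54*(-1346) = -72684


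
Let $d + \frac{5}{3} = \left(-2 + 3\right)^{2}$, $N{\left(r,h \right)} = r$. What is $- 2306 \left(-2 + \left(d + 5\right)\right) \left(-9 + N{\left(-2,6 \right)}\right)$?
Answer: $\frac{177562}{3} \approx 59187.0$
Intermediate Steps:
$d = - \frac{2}{3}$ ($d = - \frac{5}{3} + \left(-2 + 3\right)^{2} = - \frac{5}{3} + 1^{2} = - \frac{5}{3} + 1 = - \frac{2}{3} \approx -0.66667$)
$- 2306 \left(-2 + \left(d + 5\right)\right) \left(-9 + N{\left(-2,6 \right)}\right) = - 2306 \left(-2 + \left(- \frac{2}{3} + 5\right)\right) \left(-9 - 2\right) = - 2306 \left(-2 + \frac{13}{3}\right) \left(-11\right) = - 2306 \cdot \frac{7}{3} \left(-11\right) = \left(-2306\right) \left(- \frac{77}{3}\right) = \frac{177562}{3}$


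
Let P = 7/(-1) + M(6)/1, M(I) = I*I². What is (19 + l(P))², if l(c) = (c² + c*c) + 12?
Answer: 7637536449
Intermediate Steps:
M(I) = I³
P = 209 (P = 7/(-1) + 6³/1 = 7*(-1) + 216*1 = -7 + 216 = 209)
l(c) = 12 + 2*c² (l(c) = (c² + c²) + 12 = 2*c² + 12 = 12 + 2*c²)
(19 + l(P))² = (19 + (12 + 2*209²))² = (19 + (12 + 2*43681))² = (19 + (12 + 87362))² = (19 + 87374)² = 87393² = 7637536449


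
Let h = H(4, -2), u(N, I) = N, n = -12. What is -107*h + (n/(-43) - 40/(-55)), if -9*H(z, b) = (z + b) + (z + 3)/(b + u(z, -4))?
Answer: 565289/8514 ≈ 66.395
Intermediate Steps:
H(z, b) = -b/9 - z/9 - (3 + z)/(9*(b + z)) (H(z, b) = -((z + b) + (z + 3)/(b + z))/9 = -((b + z) + (3 + z)/(b + z))/9 = -(b + z + (3 + z)/(b + z))/9 = -b/9 - z/9 - (3 + z)/(9*(b + z)))
h = -11/18 (h = (-3 - 1*4 - 1*(-2)² - 1*4² - 2*(-2)*4)/(9*(-2 + 4)) = (⅑)*(-3 - 4 - 1*4 - 1*16 + 16)/2 = (⅑)*(½)*(-3 - 4 - 4 - 16 + 16) = (⅑)*(½)*(-11) = -11/18 ≈ -0.61111)
-107*h + (n/(-43) - 40/(-55)) = -107*(-11/18) + (-12/(-43) - 40/(-55)) = 1177/18 + (-12*(-1/43) - 40*(-1/55)) = 1177/18 + (12/43 + 8/11) = 1177/18 + 476/473 = 565289/8514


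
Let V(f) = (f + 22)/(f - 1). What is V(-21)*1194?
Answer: -597/11 ≈ -54.273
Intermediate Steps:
V(f) = (22 + f)/(-1 + f)
V(-21)*1194 = ((22 - 21)/(-1 - 21))*1194 = (1/(-22))*1194 = -1/22*1*1194 = -1/22*1194 = -597/11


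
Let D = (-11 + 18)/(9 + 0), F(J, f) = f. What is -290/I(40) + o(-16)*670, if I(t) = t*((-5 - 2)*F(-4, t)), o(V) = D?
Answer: 5253061/10080 ≈ 521.14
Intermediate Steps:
D = 7/9 ≈ 0.77778
o(V) = 7/9
I(t) = -7*t**2 (I(t) = t*((-5 - 2)*t) = t*(-7*t) = -7*t**2)
-290/I(40) + o(-16)*670 = -290/((-7*40**2)) + (7/9)*670 = -290/((-7*1600)) + 4690/9 = -290/(-11200) + 4690/9 = -290*(-1/11200) + 4690/9 = 29/1120 + 4690/9 = 5253061/10080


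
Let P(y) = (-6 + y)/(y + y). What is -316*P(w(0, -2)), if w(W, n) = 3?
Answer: 158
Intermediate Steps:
P(y) = (-6 + y)/(2*y) (P(y) = (-6 + y)/((2*y)) = (-6 + y)*(1/(2*y)) = (-6 + y)/(2*y))
-316*P(w(0, -2)) = -158*(-6 + 3)/3 = -158*(-3)/3 = -316*(-½) = 158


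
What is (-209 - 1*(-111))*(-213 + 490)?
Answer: -27146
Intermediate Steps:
(-209 - 1*(-111))*(-213 + 490) = (-209 + 111)*277 = -98*277 = -27146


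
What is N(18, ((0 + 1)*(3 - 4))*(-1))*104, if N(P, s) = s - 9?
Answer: -832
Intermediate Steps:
N(P, s) = -9 + s
N(18, ((0 + 1)*(3 - 4))*(-1))*104 = (-9 + ((0 + 1)*(3 - 4))*(-1))*104 = (-9 + (1*(-1))*(-1))*104 = (-9 - 1*(-1))*104 = (-9 + 1)*104 = -8*104 = -832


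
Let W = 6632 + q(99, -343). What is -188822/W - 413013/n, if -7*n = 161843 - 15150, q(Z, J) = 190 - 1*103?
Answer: -8273625217/985630267 ≈ -8.3942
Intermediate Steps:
q(Z, J) = 87 (q(Z, J) = 190 - 103 = 87)
n = -146693/7 (n = -(161843 - 15150)/7 = -⅐*146693 = -146693/7 ≈ -20956.)
W = 6719 (W = 6632 + 87 = 6719)
-188822/W - 413013/n = -188822/6719 - 413013/(-146693/7) = -188822*1/6719 - 413013*(-7/146693) = -188822/6719 + 2891091/146693 = -8273625217/985630267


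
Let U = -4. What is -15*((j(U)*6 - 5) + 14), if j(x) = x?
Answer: 225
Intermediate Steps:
-15*((j(U)*6 - 5) + 14) = -15*((-4*6 - 5) + 14) = -15*((-24 - 5) + 14) = -15*(-29 + 14) = -15*(-15) = 225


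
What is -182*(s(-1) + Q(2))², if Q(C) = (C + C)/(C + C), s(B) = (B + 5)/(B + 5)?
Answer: -728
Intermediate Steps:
s(B) = 1 (s(B) = (5 + B)/(5 + B) = 1)
Q(C) = 1 (Q(C) = (2*C)/((2*C)) = (2*C)*(1/(2*C)) = 1)
-182*(s(-1) + Q(2))² = -182*(1 + 1)² = -182*2² = -182*4 = -728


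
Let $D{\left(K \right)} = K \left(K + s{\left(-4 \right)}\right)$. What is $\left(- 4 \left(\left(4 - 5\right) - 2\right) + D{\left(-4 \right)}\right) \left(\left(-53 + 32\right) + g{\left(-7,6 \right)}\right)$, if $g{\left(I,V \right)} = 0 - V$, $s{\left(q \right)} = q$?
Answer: $-1188$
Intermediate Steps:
$D{\left(K \right)} = K \left(-4 + K\right)$ ($D{\left(K \right)} = K \left(K - 4\right) = K \left(-4 + K\right)$)
$g{\left(I,V \right)} = - V$
$\left(- 4 \left(\left(4 - 5\right) - 2\right) + D{\left(-4 \right)}\right) \left(\left(-53 + 32\right) + g{\left(-7,6 \right)}\right) = \left(- 4 \left(\left(4 - 5\right) - 2\right) - 4 \left(-4 - 4\right)\right) \left(\left(-53 + 32\right) - 6\right) = \left(- 4 \left(-1 - 2\right) - -32\right) \left(-21 - 6\right) = \left(\left(-4\right) \left(-3\right) + 32\right) \left(-27\right) = \left(12 + 32\right) \left(-27\right) = 44 \left(-27\right) = -1188$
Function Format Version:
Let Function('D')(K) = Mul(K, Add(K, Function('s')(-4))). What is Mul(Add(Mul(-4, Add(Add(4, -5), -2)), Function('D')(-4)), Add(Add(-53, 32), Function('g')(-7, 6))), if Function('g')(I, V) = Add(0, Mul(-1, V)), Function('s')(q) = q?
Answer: -1188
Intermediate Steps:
Function('D')(K) = Mul(K, Add(-4, K)) (Function('D')(K) = Mul(K, Add(K, -4)) = Mul(K, Add(-4, K)))
Function('g')(I, V) = Mul(-1, V)
Mul(Add(Mul(-4, Add(Add(4, -5), -2)), Function('D')(-4)), Add(Add(-53, 32), Function('g')(-7, 6))) = Mul(Add(Mul(-4, Add(Add(4, -5), -2)), Mul(-4, Add(-4, -4))), Add(Add(-53, 32), Mul(-1, 6))) = Mul(Add(Mul(-4, Add(-1, -2)), Mul(-4, -8)), Add(-21, -6)) = Mul(Add(Mul(-4, -3), 32), -27) = Mul(Add(12, 32), -27) = Mul(44, -27) = -1188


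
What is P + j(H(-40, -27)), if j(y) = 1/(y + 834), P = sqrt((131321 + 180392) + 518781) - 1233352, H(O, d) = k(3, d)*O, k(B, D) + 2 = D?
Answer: -2459303887/1994 + sqrt(830494) ≈ -1.2324e+6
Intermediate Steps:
k(B, D) = -2 + D
H(O, d) = O*(-2 + d) (H(O, d) = (-2 + d)*O = O*(-2 + d))
P = -1233352 + sqrt(830494) (P = sqrt(311713 + 518781) - 1233352 = sqrt(830494) - 1233352 = -1233352 + sqrt(830494) ≈ -1.2324e+6)
j(y) = 1/(834 + y)
P + j(H(-40, -27)) = (-1233352 + sqrt(830494)) + 1/(834 - 40*(-2 - 27)) = (-1233352 + sqrt(830494)) + 1/(834 - 40*(-29)) = (-1233352 + sqrt(830494)) + 1/(834 + 1160) = (-1233352 + sqrt(830494)) + 1/1994 = -2459303887/1994 + sqrt(830494)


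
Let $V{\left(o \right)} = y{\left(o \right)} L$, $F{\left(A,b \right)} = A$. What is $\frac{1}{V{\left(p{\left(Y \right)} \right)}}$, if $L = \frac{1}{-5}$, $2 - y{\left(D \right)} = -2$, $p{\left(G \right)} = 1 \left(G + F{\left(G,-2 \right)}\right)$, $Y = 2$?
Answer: $- \frac{5}{4} \approx -1.25$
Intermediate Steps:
$p{\left(G \right)} = 2 G$ ($p{\left(G \right)} = 1 \left(G + G\right) = 1 \cdot 2 G = 2 G$)
$y{\left(D \right)} = 4$ ($y{\left(D \right)} = 2 - -2 = 2 + 2 = 4$)
$L = - \frac{1}{5} \approx -0.2$
$V{\left(o \right)} = - \frac{4}{5}$ ($V{\left(o \right)} = 4 \left(- \frac{1}{5}\right) = - \frac{4}{5}$)
$\frac{1}{V{\left(p{\left(Y \right)} \right)}} = \frac{1}{- \frac{4}{5}} = - \frac{5}{4}$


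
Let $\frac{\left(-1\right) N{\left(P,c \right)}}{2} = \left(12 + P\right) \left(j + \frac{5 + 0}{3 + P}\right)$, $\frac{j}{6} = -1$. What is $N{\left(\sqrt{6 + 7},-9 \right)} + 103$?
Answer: $\frac{609}{2} - \frac{21 \sqrt{13}}{2} \approx 266.64$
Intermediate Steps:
$j = -6$ ($j = 6 \left(-1\right) = -6$)
$N{\left(P,c \right)} = - 2 \left(-6 + \frac{5}{3 + P}\right) \left(12 + P\right)$ ($N{\left(P,c \right)} = - 2 \left(12 + P\right) \left(-6 + \frac{5 + 0}{3 + P}\right) = - 2 \left(12 + P\right) \left(-6 + \frac{5}{3 + P}\right) = - 2 \left(-6 + \frac{5}{3 + P}\right) \left(12 + P\right)$)
$N{\left(\sqrt{6 + 7},-9 \right)} + 103 = \frac{2 \left(156 + 6 \left(\sqrt{6 + 7}\right)^{2} + 85 \sqrt{6 + 7}\right)}{3 + \sqrt{6 + 7}} + 103 = \frac{2 \left(156 + 6 \left(\sqrt{13}\right)^{2} + 85 \sqrt{13}\right)}{3 + \sqrt{13}} + 103 = \frac{2 \left(156 + 6 \cdot 13 + 85 \sqrt{13}\right)}{3 + \sqrt{13}} + 103 = \frac{2 \left(156 + 78 + 85 \sqrt{13}\right)}{3 + \sqrt{13}} + 103 = \frac{2 \left(234 + 85 \sqrt{13}\right)}{3 + \sqrt{13}} + 103 = 103 + \frac{2 \left(234 + 85 \sqrt{13}\right)}{3 + \sqrt{13}}$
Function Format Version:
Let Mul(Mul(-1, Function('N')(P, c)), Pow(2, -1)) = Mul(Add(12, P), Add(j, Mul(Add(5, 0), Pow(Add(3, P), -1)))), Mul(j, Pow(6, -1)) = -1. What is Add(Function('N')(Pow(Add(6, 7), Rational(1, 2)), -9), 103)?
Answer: Add(Rational(609, 2), Mul(Rational(-21, 2), Pow(13, Rational(1, 2)))) ≈ 266.64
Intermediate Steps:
j = -6 (j = Mul(6, -1) = -6)
Function('N')(P, c) = Mul(-2, Add(-6, Mul(5, Pow(Add(3, P), -1))), Add(12, P)) (Function('N')(P, c) = Mul(-2, Mul(Add(12, P), Add(-6, Mul(Add(5, 0), Pow(Add(3, P), -1))))) = Mul(-2, Mul(Add(12, P), Add(-6, Mul(5, Pow(Add(3, P), -1))))) = Mul(-2, Mul(Add(-6, Mul(5, Pow(Add(3, P), -1))), Add(12, P))) = Mul(-2, Add(-6, Mul(5, Pow(Add(3, P), -1))), Add(12, P)))
Add(Function('N')(Pow(Add(6, 7), Rational(1, 2)), -9), 103) = Add(Mul(2, Pow(Add(3, Pow(Add(6, 7), Rational(1, 2))), -1), Add(156, Mul(6, Pow(Pow(Add(6, 7), Rational(1, 2)), 2)), Mul(85, Pow(Add(6, 7), Rational(1, 2))))), 103) = Add(Mul(2, Pow(Add(3, Pow(13, Rational(1, 2))), -1), Add(156, Mul(6, Pow(Pow(13, Rational(1, 2)), 2)), Mul(85, Pow(13, Rational(1, 2))))), 103) = Add(Mul(2, Pow(Add(3, Pow(13, Rational(1, 2))), -1), Add(156, Mul(6, 13), Mul(85, Pow(13, Rational(1, 2))))), 103) = Add(Mul(2, Pow(Add(3, Pow(13, Rational(1, 2))), -1), Add(156, 78, Mul(85, Pow(13, Rational(1, 2))))), 103) = Add(Mul(2, Pow(Add(3, Pow(13, Rational(1, 2))), -1), Add(234, Mul(85, Pow(13, Rational(1, 2))))), 103) = Add(103, Mul(2, Pow(Add(3, Pow(13, Rational(1, 2))), -1), Add(234, Mul(85, Pow(13, Rational(1, 2))))))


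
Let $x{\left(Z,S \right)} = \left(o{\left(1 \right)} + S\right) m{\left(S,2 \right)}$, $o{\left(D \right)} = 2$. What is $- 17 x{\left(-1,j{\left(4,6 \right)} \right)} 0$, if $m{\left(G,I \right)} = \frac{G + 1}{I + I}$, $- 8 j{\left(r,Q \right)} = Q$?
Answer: $0$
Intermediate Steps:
$j{\left(r,Q \right)} = - \frac{Q}{8}$
$m{\left(G,I \right)} = \frac{1 + G}{2 I}$
$x{\left(Z,S \right)} = \left(2 + S\right) \left(\frac{1}{4} + \frac{S}{4}\right)$ ($x{\left(Z,S \right)} = \left(2 + S\right) \frac{1 + S}{2 \cdot 2} = \left(2 + S\right) \frac{1}{2} \cdot \frac{1}{2} \left(1 + S\right) = \left(2 + S\right) \left(\frac{1}{4} + \frac{S}{4}\right)$)
$- 17 x{\left(-1,j{\left(4,6 \right)} \right)} 0 = - 17 \frac{\left(1 - \frac{3}{4}\right) \left(2 - \frac{3}{4}\right)}{4} \cdot 0 = - 17 \cdot \frac{1}{4} \cdot \frac{1}{4} \cdot \frac{5}{4} \cdot 0 = \left(-17\right) \frac{5}{64} \cdot 0 = \left(- \frac{85}{64}\right) 0 = 0$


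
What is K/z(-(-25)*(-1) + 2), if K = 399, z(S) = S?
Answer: -399/23 ≈ -17.348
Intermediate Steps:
K/z(-(-25)*(-1) + 2) = 399/(-(-25)*(-1) + 2) = 399/(-5*5 + 2) = 399/(-25 + 2) = 399/(-23) = 399*(-1/23) = -399/23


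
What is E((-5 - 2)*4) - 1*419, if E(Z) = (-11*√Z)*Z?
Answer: -419 + 616*I*√7 ≈ -419.0 + 1629.8*I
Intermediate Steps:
E(Z) = -11*Z^(3/2)
E((-5 - 2)*4) - 1*419 = -11*8*(-5 - 2)^(3/2) - 1*419 = -11*(-56*I*√7) - 419 = -(-616)*I*√7 - 419 = 616*I*√7 - 419 = -419 + 616*I*√7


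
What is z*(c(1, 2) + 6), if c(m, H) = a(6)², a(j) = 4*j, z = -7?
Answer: -4074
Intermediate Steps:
c(m, H) = 576 (c(m, H) = (4*6)² = 24² = 576)
z*(c(1, 2) + 6) = -7*(576 + 6) = -7*582 = -4074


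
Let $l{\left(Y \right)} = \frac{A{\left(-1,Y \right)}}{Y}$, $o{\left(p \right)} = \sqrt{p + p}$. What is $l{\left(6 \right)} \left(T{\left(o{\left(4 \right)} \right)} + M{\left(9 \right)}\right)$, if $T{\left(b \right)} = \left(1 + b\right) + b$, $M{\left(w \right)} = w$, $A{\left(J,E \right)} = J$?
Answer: $- \frac{5}{3} - \frac{2 \sqrt{2}}{3} \approx -2.6095$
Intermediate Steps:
$o{\left(p \right)} = \sqrt{2} \sqrt{p}$ ($o{\left(p \right)} = \sqrt{2 p} = \sqrt{2} \sqrt{p}$)
$T{\left(b \right)} = 1 + 2 b$
$l{\left(Y \right)} = - \frac{1}{Y}$
$l{\left(6 \right)} \left(T{\left(o{\left(4 \right)} \right)} + M{\left(9 \right)}\right) = - \frac{1}{6} \left(\left(1 + 2 \sqrt{2} \sqrt{4}\right) + 9\right) = \left(-1\right) \frac{1}{6} \left(\left(1 + 2 \sqrt{2} \cdot 2\right) + 9\right) = - \frac{\left(1 + 2 \cdot 2 \sqrt{2}\right) + 9}{6} = - \frac{\left(1 + 4 \sqrt{2}\right) + 9}{6} = - \frac{10 + 4 \sqrt{2}}{6} = - \frac{5}{3} - \frac{2 \sqrt{2}}{3}$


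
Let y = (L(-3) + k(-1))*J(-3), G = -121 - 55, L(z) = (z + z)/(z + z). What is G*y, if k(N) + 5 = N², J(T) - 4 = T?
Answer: 528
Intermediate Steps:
J(T) = 4 + T
k(N) = -5 + N²
L(z) = 1 (L(z) = (2*z)/((2*z)) = (2*z)*(1/(2*z)) = 1)
G = -176
y = -3 (y = (1 + (-5 + (-1)²))*(4 - 3) = (1 + (-5 + 1))*1 = (1 - 4)*1 = -3*1 = -3)
G*y = -176*(-3) = 528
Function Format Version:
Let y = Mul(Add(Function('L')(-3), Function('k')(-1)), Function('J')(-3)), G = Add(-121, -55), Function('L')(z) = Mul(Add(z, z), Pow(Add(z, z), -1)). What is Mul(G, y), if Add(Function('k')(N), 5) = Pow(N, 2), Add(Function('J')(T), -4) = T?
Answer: 528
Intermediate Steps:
Function('J')(T) = Add(4, T)
Function('k')(N) = Add(-5, Pow(N, 2))
Function('L')(z) = 1 (Function('L')(z) = Mul(Mul(2, z), Pow(Mul(2, z), -1)) = Mul(Mul(2, z), Mul(Rational(1, 2), Pow(z, -1))) = 1)
G = -176
y = -3 (y = Mul(Add(1, Add(-5, Pow(-1, 2))), Add(4, -3)) = Mul(Add(1, Add(-5, 1)), 1) = Mul(Add(1, -4), 1) = Mul(-3, 1) = -3)
Mul(G, y) = Mul(-176, -3) = 528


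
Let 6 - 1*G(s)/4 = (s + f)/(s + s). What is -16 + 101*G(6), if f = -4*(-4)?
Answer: 5002/3 ≈ 1667.3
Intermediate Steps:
f = 16
G(s) = 24 - 2*(16 + s)/s (G(s) = 24 - 4*(s + 16)/(s + s) = 24 - 4*(16 + s)/(2*s) = 24 - 4*(16 + s)*1/(2*s) = 24 - 2*(16 + s)/s)
-16 + 101*G(6) = -16 + 101*(22 - 32/6) = -16 + 101*(22 - 32*⅙) = -16 + 101*(22 - 16/3) = -16 + 101*(50/3) = -16 + 5050/3 = 5002/3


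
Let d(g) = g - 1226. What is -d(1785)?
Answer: -559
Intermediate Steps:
d(g) = -1226 + g
-d(1785) = -(-1226 + 1785) = -1*559 = -559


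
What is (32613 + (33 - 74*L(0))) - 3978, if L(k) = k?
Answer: 28668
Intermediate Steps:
(32613 + (33 - 74*L(0))) - 3978 = (32613 + (33 - 74*0)) - 3978 = (32613 + (33 + 0)) - 3978 = (32613 + 33) - 3978 = 32646 - 3978 = 28668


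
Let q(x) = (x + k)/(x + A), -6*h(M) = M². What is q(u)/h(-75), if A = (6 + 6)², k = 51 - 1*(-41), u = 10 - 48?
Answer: -18/33125 ≈ -0.00054340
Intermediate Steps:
h(M) = -M²/6
u = -38
k = 92 (k = 51 + 41 = 92)
A = 144 (A = 12² = 144)
q(x) = (92 + x)/(144 + x) (q(x) = (x + 92)/(x + 144) = (92 + x)/(144 + x))
q(u)/h(-75) = ((92 - 38)/(144 - 38))/((-⅙*(-75)²)) = (54/106)/((-⅙*5625)) = ((1/106)*54)/(-1875/2) = (27/53)*(-2/1875) = -18/33125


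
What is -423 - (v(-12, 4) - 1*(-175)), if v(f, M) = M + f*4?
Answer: -554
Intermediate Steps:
v(f, M) = M + 4*f
-423 - (v(-12, 4) - 1*(-175)) = -423 - ((4 + 4*(-12)) - 1*(-175)) = -423 - ((4 - 48) + 175) = -423 - (-44 + 175) = -423 - 1*131 = -423 - 131 = -554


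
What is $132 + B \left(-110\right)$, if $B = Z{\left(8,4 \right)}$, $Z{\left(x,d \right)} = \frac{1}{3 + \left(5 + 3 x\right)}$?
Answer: $\frac{2057}{16} \approx 128.56$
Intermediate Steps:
$Z{\left(x,d \right)} = \frac{1}{8 + 3 x}$
$B = \frac{1}{32}$ ($B = \frac{1}{8 + 3 \cdot 8} = \frac{1}{8 + 24} = \frac{1}{32} \approx 0.03125$)
$132 + B \left(-110\right) = 132 + \frac{1}{32} \left(-110\right) = 132 - \frac{55}{16} = \frac{2057}{16}$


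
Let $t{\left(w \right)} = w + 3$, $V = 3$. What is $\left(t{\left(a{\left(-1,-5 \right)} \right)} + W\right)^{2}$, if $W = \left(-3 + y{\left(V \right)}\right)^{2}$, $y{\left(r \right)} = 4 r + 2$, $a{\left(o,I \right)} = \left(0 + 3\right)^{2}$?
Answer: $17689$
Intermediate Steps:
$a{\left(o,I \right)} = 9$ ($a{\left(o,I \right)} = 3^{2} = 9$)
$t{\left(w \right)} = 3 + w$
$y{\left(r \right)} = 2 + 4 r$
$W = 121$ ($W = \left(-3 + \left(2 + 4 \cdot 3\right)\right)^{2} = \left(-3 + \left(2 + 12\right)\right)^{2} = \left(-3 + 14\right)^{2} = 11^{2} = 121$)
$\left(t{\left(a{\left(-1,-5 \right)} \right)} + W\right)^{2} = \left(\left(3 + 9\right) + 121\right)^{2} = \left(12 + 121\right)^{2} = 133^{2} = 17689$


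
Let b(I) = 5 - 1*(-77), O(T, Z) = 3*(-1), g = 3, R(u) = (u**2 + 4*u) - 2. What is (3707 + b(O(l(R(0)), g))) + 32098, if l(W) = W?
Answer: 35887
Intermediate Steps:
R(u) = -2 + u**2 + 4*u
O(T, Z) = -3
b(I) = 82 (b(I) = 5 + 77 = 82)
(3707 + b(O(l(R(0)), g))) + 32098 = (3707 + 82) + 32098 = 3789 + 32098 = 35887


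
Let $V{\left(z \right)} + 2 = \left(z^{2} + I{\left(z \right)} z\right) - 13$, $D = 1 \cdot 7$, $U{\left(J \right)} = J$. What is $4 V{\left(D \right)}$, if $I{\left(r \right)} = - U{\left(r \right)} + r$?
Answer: $136$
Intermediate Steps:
$D = 7$
$I{\left(r \right)} = 0$ ($I{\left(r \right)} = - r + r = 0$)
$V{\left(z \right)} = -15 + z^{2}$ ($V{\left(z \right)} = -2 + \left(\left(z^{2} + 0 z\right) - 13\right) = -2 + \left(\left(z^{2} + 0\right) - 13\right) = -2 + \left(z^{2} - 13\right) = -2 + \left(-13 + z^{2}\right) = -15 + z^{2}$)
$4 V{\left(D \right)} = 4 \left(-15 + 7^{2}\right) = 4 \left(-15 + 49\right) = 4 \cdot 34 = 136$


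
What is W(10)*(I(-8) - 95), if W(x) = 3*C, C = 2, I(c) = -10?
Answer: -630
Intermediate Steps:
W(x) = 6 (W(x) = 3*2 = 6)
W(10)*(I(-8) - 95) = 6*(-10 - 95) = 6*(-105) = -630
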